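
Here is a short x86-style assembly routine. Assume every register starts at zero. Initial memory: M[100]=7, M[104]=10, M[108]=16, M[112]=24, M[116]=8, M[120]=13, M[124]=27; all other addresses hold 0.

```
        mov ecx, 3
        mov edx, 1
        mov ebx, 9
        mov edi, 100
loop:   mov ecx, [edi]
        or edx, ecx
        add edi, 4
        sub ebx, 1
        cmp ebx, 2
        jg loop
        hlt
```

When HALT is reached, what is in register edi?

128

after mov ecx, 3: ecx=3
after mov edx, 1: edx=1
after mov ebx, 9: ebx=9
after mov edi, 100: edi=100
after mov ecx, [edi]: ecx=M[100]=7
after or edx, ecx: edx=1|7=7
after add edi, 4: edi=100+4=104
after sub ebx, 1: ebx=9-1=8
cmp ebx, 2  (cmp 8,2)
jg loop: taken
after mov ecx, [edi]: ecx=M[104]=10
after or edx, ecx: edx=7|10=15
after add edi, 4: edi=104+4=108
after sub ebx, 1: ebx=8-1=7
cmp ebx, 2  (cmp 7,2)
jg loop: taken
after mov ecx, [edi]: ecx=M[108]=16
after or edx, ecx: edx=15|16=31
after add edi, 4: edi=108+4=112
after sub ebx, 1: ebx=7-1=6
cmp ebx, 2  (cmp 6,2)
jg loop: taken
after mov ecx, [edi]: ecx=M[112]=24
after or edx, ecx: edx=31|24=31
after add edi, 4: edi=112+4=116
after sub ebx, 1: ebx=6-1=5
cmp ebx, 2  (cmp 5,2)
jg loop: taken
after mov ecx, [edi]: ecx=M[116]=8
after or edx, ecx: edx=31|8=31
after add edi, 4: edi=116+4=120
after sub ebx, 1: ebx=5-1=4
cmp ebx, 2  (cmp 4,2)
jg loop: taken
after mov ecx, [edi]: ecx=M[120]=13
after or edx, ecx: edx=31|13=31
after add edi, 4: edi=120+4=124
after sub ebx, 1: ebx=4-1=3
cmp ebx, 2  (cmp 3,2)
jg loop: taken
after mov ecx, [edi]: ecx=M[124]=27
after or edx, ecx: edx=31|27=31
after add edi, 4: edi=124+4=128
after sub ebx, 1: ebx=3-1=2
cmp ebx, 2  (cmp 2,2)
jg loop: not taken
halt.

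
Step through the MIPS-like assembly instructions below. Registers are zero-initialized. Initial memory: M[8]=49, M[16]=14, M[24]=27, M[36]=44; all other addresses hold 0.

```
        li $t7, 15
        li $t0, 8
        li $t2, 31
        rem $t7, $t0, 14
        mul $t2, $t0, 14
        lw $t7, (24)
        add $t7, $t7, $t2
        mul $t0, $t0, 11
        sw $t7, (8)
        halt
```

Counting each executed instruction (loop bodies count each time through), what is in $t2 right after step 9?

112

li $t7, 15 → $t7=15
li $t0, 8 → $t0=8
li $t2, 31 → $t2=31
rem $t7, $t0, 14 → $t7=8%14=8
mul $t2, $t0, 14 → $t2=8*14=112
lw $t7, (24) → $t7=M[24]=27
add $t7, $t7, $t2 → $t7=27+112=139
mul $t0, $t0, 11 → $t0=8*11=88
sw $t7, (8) → M[8]=139
After step 9: $t2 = 112.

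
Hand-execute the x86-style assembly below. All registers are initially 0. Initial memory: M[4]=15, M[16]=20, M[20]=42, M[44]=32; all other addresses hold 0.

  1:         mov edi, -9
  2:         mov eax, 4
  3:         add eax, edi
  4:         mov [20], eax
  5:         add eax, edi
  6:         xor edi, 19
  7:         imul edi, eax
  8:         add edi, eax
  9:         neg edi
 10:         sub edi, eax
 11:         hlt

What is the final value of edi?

edi=-9
eax=4
eax=4+(-9)=-5
mov [20], eax → M[20]=-5
eax=(-5)+(-9)=-14
edi=(-9)^19=-28
edi=(-28)*(-14)=392
edi=392+(-14)=378
edi=-(378)=-378
edi=(-378)-(-14)=-364
halt.

-364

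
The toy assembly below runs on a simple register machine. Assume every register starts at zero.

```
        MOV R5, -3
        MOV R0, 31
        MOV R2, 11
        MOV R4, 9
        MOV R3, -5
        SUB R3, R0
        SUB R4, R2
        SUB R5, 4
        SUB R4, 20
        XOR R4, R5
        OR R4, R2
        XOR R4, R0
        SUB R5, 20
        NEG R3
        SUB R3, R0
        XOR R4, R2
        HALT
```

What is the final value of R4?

15

MOV R5, -3 → R5=-3
MOV R0, 31 → R0=31
MOV R2, 11 → R2=11
MOV R4, 9 → R4=9
MOV R3, -5 → R3=-5
SUB R3, R0 → R3=(-5)-31=-36
SUB R4, R2 → R4=9-11=-2
SUB R5, 4 → R5=(-3)-4=-7
SUB R4, 20 → R4=(-2)-20=-22
XOR R4, R5 → R4=(-22)^(-7)=19
OR R4, R2 → R4=19|11=27
XOR R4, R0 → R4=27^31=4
SUB R5, 20 → R5=(-7)-20=-27
NEG R3 → R3=-(-36)=36
SUB R3, R0 → R3=36-31=5
XOR R4, R2 → R4=4^11=15
halt.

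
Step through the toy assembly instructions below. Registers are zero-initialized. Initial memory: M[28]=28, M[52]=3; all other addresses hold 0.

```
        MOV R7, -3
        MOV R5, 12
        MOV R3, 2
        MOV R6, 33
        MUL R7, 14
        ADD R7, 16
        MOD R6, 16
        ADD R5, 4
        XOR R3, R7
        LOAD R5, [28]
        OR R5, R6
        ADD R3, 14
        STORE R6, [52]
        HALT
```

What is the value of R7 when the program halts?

-26

MOV R7, -3 → R7=-3
MOV R5, 12 → R5=12
MOV R3, 2 → R3=2
MOV R6, 33 → R6=33
MUL R7, 14 → R7=(-3)*14=-42
ADD R7, 16 → R7=(-42)+16=-26
MOD R6, 16 → R6=33%16=1
ADD R5, 4 → R5=12+4=16
XOR R3, R7 → R3=2^(-26)=-28
LOAD R5, [28] → R5=M[28]=28
OR R5, R6 → R5=28|1=29
ADD R3, 14 → R3=(-28)+14=-14
STORE R6, [52] → M[52]=1
halt.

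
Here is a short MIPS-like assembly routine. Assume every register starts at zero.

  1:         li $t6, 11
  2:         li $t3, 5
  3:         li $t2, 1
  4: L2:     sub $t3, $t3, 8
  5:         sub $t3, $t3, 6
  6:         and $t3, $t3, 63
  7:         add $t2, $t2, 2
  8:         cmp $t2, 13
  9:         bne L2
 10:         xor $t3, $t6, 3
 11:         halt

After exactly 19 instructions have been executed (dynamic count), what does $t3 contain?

27

li $t6, 11 → $t6=11
li $t3, 5 → $t3=5
li $t2, 1 → $t2=1
sub $t3, $t3, 8 → $t3=5-8=-3
sub $t3, $t3, 6 → $t3=(-3)-6=-9
and $t3, $t3, 63 → $t3=(-9)&63=55
add $t2, $t2, 2 → $t2=1+2=3
cmp $t2, 13  (cmp 3,13)
bne L2: taken
sub $t3, $t3, 8 → $t3=55-8=47
sub $t3, $t3, 6 → $t3=47-6=41
and $t3, $t3, 63 → $t3=41&63=41
add $t2, $t2, 2 → $t2=3+2=5
cmp $t2, 13  (cmp 5,13)
bne L2: taken
sub $t3, $t3, 8 → $t3=41-8=33
sub $t3, $t3, 6 → $t3=33-6=27
and $t3, $t3, 63 → $t3=27&63=27
add $t2, $t2, 2 → $t2=5+2=7
After step 19: $t3 = 27.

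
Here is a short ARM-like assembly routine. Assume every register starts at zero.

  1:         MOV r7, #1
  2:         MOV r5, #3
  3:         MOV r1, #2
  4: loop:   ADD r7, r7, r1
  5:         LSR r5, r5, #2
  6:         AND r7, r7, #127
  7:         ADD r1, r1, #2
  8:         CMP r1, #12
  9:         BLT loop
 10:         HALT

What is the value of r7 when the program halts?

after MOV r7, #1: r7=1
after MOV r5, #3: r5=3
after MOV r1, #2: r1=2
after ADD r7, r7, r1: r7=1+2=3
after LSR r5, r5, #2: r5=3>>2=0
after AND r7, r7, #127: r7=3&127=3
after ADD r1, r1, #2: r1=2+2=4
CMP r1, #12  (cmp 4,12)
BLT loop: taken
after ADD r7, r7, r1: r7=3+4=7
after LSR r5, r5, #2: r5=0>>2=0
after AND r7, r7, #127: r7=7&127=7
after ADD r1, r1, #2: r1=4+2=6
CMP r1, #12  (cmp 6,12)
BLT loop: taken
after ADD r7, r7, r1: r7=7+6=13
after LSR r5, r5, #2: r5=0>>2=0
after AND r7, r7, #127: r7=13&127=13
after ADD r1, r1, #2: r1=6+2=8
CMP r1, #12  (cmp 8,12)
BLT loop: taken
after ADD r7, r7, r1: r7=13+8=21
after LSR r5, r5, #2: r5=0>>2=0
after AND r7, r7, #127: r7=21&127=21
after ADD r1, r1, #2: r1=8+2=10
CMP r1, #12  (cmp 10,12)
BLT loop: taken
after ADD r7, r7, r1: r7=21+10=31
after LSR r5, r5, #2: r5=0>>2=0
after AND r7, r7, #127: r7=31&127=31
after ADD r1, r1, #2: r1=10+2=12
CMP r1, #12  (cmp 12,12)
BLT loop: not taken
halt.

31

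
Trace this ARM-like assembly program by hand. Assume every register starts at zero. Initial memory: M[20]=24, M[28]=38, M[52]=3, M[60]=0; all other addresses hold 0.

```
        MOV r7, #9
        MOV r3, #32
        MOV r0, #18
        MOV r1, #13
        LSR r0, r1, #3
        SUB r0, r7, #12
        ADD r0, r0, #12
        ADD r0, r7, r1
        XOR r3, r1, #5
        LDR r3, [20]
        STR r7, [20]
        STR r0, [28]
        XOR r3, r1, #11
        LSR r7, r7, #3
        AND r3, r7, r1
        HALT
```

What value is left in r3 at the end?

r7=9
r3=32
r0=18
r1=13
r0=13>>3=1
r0=9-12=-3
r0=(-3)+12=9
r0=9+13=22
r3=13^5=8
r3=M[20]=24
STR r7, [20] → M[20]=9
STR r0, [28] → M[28]=22
r3=13^11=6
r7=9>>3=1
r3=1&13=1
halt.

1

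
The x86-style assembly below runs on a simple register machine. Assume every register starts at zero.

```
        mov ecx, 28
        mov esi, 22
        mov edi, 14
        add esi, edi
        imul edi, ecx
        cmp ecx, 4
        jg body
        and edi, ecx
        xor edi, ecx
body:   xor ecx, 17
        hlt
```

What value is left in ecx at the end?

ecx=28
esi=22
edi=14
esi=22+14=36
edi=14*28=392
cmp ecx, 4  (cmp 28,4)
jg body: taken
ecx=28^17=13
halt.

13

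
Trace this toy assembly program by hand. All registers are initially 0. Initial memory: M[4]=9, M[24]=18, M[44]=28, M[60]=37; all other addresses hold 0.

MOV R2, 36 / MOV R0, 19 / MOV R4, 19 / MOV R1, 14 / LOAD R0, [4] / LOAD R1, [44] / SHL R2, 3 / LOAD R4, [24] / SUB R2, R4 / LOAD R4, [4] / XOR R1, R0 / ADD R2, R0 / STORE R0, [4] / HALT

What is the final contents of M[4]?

MOV R2, 36 → R2=36
MOV R0, 19 → R0=19
MOV R4, 19 → R4=19
MOV R1, 14 → R1=14
LOAD R0, [4] → R0=M[4]=9
LOAD R1, [44] → R1=M[44]=28
SHL R2, 3 → R2=36<<3=288
LOAD R4, [24] → R4=M[24]=18
SUB R2, R4 → R2=288-18=270
LOAD R4, [4] → R4=M[4]=9
XOR R1, R0 → R1=28^9=21
ADD R2, R0 → R2=270+9=279
STORE R0, [4] → M[4]=9
halt.

9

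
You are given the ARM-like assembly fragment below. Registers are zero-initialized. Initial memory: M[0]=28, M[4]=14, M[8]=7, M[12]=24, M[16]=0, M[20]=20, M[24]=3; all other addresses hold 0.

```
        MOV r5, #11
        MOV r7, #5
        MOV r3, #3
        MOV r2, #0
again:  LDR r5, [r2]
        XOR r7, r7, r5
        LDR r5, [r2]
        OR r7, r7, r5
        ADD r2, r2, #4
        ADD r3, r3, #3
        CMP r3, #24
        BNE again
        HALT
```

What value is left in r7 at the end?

31

r5=11
r7=5
r3=3
r2=0
r5=M[0]=28
r7=5^28=25
r5=M[0]=28
r7=25|28=29
r2=0+4=4
r3=3+3=6
CMP r3, #24  (cmp 6,24)
BNE again: taken
r5=M[4]=14
r7=29^14=19
r5=M[4]=14
r7=19|14=31
r2=4+4=8
r3=6+3=9
CMP r3, #24  (cmp 9,24)
BNE again: taken
r5=M[8]=7
r7=31^7=24
r5=M[8]=7
r7=24|7=31
r2=8+4=12
r3=9+3=12
CMP r3, #24  (cmp 12,24)
BNE again: taken
r5=M[12]=24
r7=31^24=7
r5=M[12]=24
r7=7|24=31
r2=12+4=16
r3=12+3=15
CMP r3, #24  (cmp 15,24)
BNE again: taken
r5=M[16]=0
r7=31^0=31
r5=M[16]=0
r7=31|0=31
r2=16+4=20
r3=15+3=18
CMP r3, #24  (cmp 18,24)
BNE again: taken
r5=M[20]=20
r7=31^20=11
r5=M[20]=20
r7=11|20=31
r2=20+4=24
r3=18+3=21
CMP r3, #24  (cmp 21,24)
BNE again: taken
r5=M[24]=3
r7=31^3=28
r5=M[24]=3
r7=28|3=31
r2=24+4=28
r3=21+3=24
CMP r3, #24  (cmp 24,24)
BNE again: not taken
halt.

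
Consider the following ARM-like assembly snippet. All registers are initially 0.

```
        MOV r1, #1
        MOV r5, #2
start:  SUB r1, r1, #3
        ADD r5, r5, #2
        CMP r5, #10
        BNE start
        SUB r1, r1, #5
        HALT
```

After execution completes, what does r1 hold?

MOV r1, #1 → r1=1
MOV r5, #2 → r5=2
SUB r1, r1, #3 → r1=1-3=-2
ADD r5, r5, #2 → r5=2+2=4
CMP r5, #10  (cmp 4,10)
BNE start: taken
SUB r1, r1, #3 → r1=(-2)-3=-5
ADD r5, r5, #2 → r5=4+2=6
CMP r5, #10  (cmp 6,10)
BNE start: taken
SUB r1, r1, #3 → r1=(-5)-3=-8
ADD r5, r5, #2 → r5=6+2=8
CMP r5, #10  (cmp 8,10)
BNE start: taken
SUB r1, r1, #3 → r1=(-8)-3=-11
ADD r5, r5, #2 → r5=8+2=10
CMP r5, #10  (cmp 10,10)
BNE start: not taken
SUB r1, r1, #5 → r1=(-11)-5=-16
halt.

-16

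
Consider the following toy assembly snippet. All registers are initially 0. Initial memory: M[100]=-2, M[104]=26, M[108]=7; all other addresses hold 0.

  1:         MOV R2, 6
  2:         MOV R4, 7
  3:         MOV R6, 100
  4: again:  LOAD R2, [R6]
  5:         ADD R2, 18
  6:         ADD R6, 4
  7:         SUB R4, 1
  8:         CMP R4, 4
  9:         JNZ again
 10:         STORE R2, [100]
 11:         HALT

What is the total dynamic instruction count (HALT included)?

after MOV R2, 6: R2=6
after MOV R4, 7: R4=7
after MOV R6, 100: R6=100
after LOAD R2, [R6]: R2=M[100]=-2
after ADD R2, 18: R2=(-2)+18=16
after ADD R6, 4: R6=100+4=104
after SUB R4, 1: R4=7-1=6
CMP R4, 4  (cmp 6,4)
JNZ again: taken
after LOAD R2, [R6]: R2=M[104]=26
after ADD R2, 18: R2=26+18=44
after ADD R6, 4: R6=104+4=108
after SUB R4, 1: R4=6-1=5
CMP R4, 4  (cmp 5,4)
JNZ again: taken
after LOAD R2, [R6]: R2=M[108]=7
after ADD R2, 18: R2=7+18=25
after ADD R6, 4: R6=108+4=112
after SUB R4, 1: R4=5-1=4
CMP R4, 4  (cmp 4,4)
JNZ again: not taken
STORE R2, [100] → M[100]=25
halt.
Total executed instructions: 23.

23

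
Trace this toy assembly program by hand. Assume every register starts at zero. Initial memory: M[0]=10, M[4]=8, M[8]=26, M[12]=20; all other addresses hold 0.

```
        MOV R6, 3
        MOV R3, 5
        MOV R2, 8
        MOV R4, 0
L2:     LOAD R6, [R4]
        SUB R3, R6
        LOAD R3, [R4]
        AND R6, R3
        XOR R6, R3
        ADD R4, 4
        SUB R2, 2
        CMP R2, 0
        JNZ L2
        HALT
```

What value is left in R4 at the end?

16

R6=3
R3=5
R2=8
R4=0
R6=M[0]=10
R3=5-10=-5
R3=M[0]=10
R6=10&10=10
R6=10^10=0
R4=0+4=4
R2=8-2=6
CMP R2, 0  (cmp 6,0)
JNZ L2: taken
R6=M[4]=8
R3=10-8=2
R3=M[4]=8
R6=8&8=8
R6=8^8=0
R4=4+4=8
R2=6-2=4
CMP R2, 0  (cmp 4,0)
JNZ L2: taken
R6=M[8]=26
R3=8-26=-18
R3=M[8]=26
R6=26&26=26
R6=26^26=0
R4=8+4=12
R2=4-2=2
CMP R2, 0  (cmp 2,0)
JNZ L2: taken
R6=M[12]=20
R3=26-20=6
R3=M[12]=20
R6=20&20=20
R6=20^20=0
R4=12+4=16
R2=2-2=0
CMP R2, 0  (cmp 0,0)
JNZ L2: not taken
halt.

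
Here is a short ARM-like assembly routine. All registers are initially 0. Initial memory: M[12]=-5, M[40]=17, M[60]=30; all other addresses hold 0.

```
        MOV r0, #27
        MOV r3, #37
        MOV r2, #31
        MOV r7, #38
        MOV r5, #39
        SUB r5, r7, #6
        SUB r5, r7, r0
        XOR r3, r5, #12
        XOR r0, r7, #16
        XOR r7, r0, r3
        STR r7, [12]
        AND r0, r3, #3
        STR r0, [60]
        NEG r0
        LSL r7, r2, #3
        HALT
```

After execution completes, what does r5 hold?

11

r0=27
r3=37
r2=31
r7=38
r5=39
r5=38-6=32
r5=38-27=11
r3=11^12=7
r0=38^16=54
r7=54^7=49
STR r7, [12] → M[12]=49
r0=7&3=3
STR r0, [60] → M[60]=3
r0=-(3)=-3
r7=31<<3=248
halt.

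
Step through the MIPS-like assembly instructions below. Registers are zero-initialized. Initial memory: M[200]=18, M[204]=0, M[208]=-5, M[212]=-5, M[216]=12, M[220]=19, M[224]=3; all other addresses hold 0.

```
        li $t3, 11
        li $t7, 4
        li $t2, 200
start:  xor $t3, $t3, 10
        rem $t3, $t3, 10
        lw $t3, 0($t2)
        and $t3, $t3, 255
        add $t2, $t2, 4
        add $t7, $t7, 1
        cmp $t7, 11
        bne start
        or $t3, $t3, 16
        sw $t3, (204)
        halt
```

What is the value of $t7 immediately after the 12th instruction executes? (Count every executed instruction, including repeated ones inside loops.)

5

li $t3, 11 → $t3=11
li $t7, 4 → $t7=4
li $t2, 200 → $t2=200
xor $t3, $t3, 10 → $t3=11^10=1
rem $t3, $t3, 10 → $t3=1%10=1
lw $t3, 0($t2) → $t3=M[200]=18
and $t3, $t3, 255 → $t3=18&255=18
add $t2, $t2, 4 → $t2=200+4=204
add $t7, $t7, 1 → $t7=4+1=5
cmp $t7, 11  (cmp 5,11)
bne start: taken
xor $t3, $t3, 10 → $t3=18^10=24
After step 12: $t7 = 5.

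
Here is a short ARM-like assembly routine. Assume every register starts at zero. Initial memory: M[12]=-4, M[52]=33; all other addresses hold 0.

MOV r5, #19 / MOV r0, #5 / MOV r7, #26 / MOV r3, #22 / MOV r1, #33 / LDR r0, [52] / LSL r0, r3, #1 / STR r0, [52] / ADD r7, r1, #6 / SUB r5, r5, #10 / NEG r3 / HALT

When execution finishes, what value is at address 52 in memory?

MOV r5, #19 → r5=19
MOV r0, #5 → r0=5
MOV r7, #26 → r7=26
MOV r3, #22 → r3=22
MOV r1, #33 → r1=33
LDR r0, [52] → r0=M[52]=33
LSL r0, r3, #1 → r0=22<<1=44
STR r0, [52] → M[52]=44
ADD r7, r1, #6 → r7=33+6=39
SUB r5, r5, #10 → r5=19-10=9
NEG r3 → r3=-(22)=-22
halt.

44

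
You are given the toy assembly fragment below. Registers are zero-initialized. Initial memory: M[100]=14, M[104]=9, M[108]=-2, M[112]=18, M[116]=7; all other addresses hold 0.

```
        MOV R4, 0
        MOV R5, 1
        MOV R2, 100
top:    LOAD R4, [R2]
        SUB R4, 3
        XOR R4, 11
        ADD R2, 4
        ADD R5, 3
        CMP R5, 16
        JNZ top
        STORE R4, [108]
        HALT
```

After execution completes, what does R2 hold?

120

R4=0
R5=1
R2=100
R4=M[100]=14
R4=14-3=11
R4=11^11=0
R2=100+4=104
R5=1+3=4
CMP R5, 16  (cmp 4,16)
JNZ top: taken
R4=M[104]=9
R4=9-3=6
R4=6^11=13
R2=104+4=108
R5=4+3=7
CMP R5, 16  (cmp 7,16)
JNZ top: taken
R4=M[108]=-2
R4=(-2)-3=-5
R4=(-5)^11=-16
R2=108+4=112
R5=7+3=10
CMP R5, 16  (cmp 10,16)
JNZ top: taken
R4=M[112]=18
R4=18-3=15
R4=15^11=4
R2=112+4=116
R5=10+3=13
CMP R5, 16  (cmp 13,16)
JNZ top: taken
R4=M[116]=7
R4=7-3=4
R4=4^11=15
R2=116+4=120
R5=13+3=16
CMP R5, 16  (cmp 16,16)
JNZ top: not taken
STORE R4, [108] → M[108]=15
halt.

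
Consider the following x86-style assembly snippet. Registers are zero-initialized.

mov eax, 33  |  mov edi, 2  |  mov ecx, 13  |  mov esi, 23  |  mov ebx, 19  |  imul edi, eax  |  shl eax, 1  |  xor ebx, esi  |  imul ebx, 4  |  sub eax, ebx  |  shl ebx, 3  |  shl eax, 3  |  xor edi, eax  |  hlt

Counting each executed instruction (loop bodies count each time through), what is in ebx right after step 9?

mov eax, 33 → eax=33
mov edi, 2 → edi=2
mov ecx, 13 → ecx=13
mov esi, 23 → esi=23
mov ebx, 19 → ebx=19
imul edi, eax → edi=2*33=66
shl eax, 1 → eax=33<<1=66
xor ebx, esi → ebx=19^23=4
imul ebx, 4 → ebx=4*4=16
After step 9: ebx = 16.

16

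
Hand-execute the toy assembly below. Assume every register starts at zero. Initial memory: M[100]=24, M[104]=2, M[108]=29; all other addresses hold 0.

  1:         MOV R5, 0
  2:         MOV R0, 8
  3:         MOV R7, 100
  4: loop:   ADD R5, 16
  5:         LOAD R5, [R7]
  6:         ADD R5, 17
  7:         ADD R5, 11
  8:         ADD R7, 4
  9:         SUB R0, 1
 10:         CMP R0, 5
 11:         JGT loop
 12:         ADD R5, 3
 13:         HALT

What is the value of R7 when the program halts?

112

after MOV R5, 0: R5=0
after MOV R0, 8: R0=8
after MOV R7, 100: R7=100
after ADD R5, 16: R5=0+16=16
after LOAD R5, [R7]: R5=M[100]=24
after ADD R5, 17: R5=24+17=41
after ADD R5, 11: R5=41+11=52
after ADD R7, 4: R7=100+4=104
after SUB R0, 1: R0=8-1=7
CMP R0, 5  (cmp 7,5)
JGT loop: taken
after ADD R5, 16: R5=52+16=68
after LOAD R5, [R7]: R5=M[104]=2
after ADD R5, 17: R5=2+17=19
after ADD R5, 11: R5=19+11=30
after ADD R7, 4: R7=104+4=108
after SUB R0, 1: R0=7-1=6
CMP R0, 5  (cmp 6,5)
JGT loop: taken
after ADD R5, 16: R5=30+16=46
after LOAD R5, [R7]: R5=M[108]=29
after ADD R5, 17: R5=29+17=46
after ADD R5, 11: R5=46+11=57
after ADD R7, 4: R7=108+4=112
after SUB R0, 1: R0=6-1=5
CMP R0, 5  (cmp 5,5)
JGT loop: not taken
after ADD R5, 3: R5=57+3=60
halt.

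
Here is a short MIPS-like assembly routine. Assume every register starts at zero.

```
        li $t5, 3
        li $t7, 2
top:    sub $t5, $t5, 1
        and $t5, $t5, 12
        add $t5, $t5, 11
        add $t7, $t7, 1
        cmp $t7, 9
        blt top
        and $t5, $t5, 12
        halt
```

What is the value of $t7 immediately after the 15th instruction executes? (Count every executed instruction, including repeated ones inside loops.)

4

li $t5, 3 → $t5=3
li $t7, 2 → $t7=2
sub $t5, $t5, 1 → $t5=3-1=2
and $t5, $t5, 12 → $t5=2&12=0
add $t5, $t5, 11 → $t5=0+11=11
add $t7, $t7, 1 → $t7=2+1=3
cmp $t7, 9  (cmp 3,9)
blt top: taken
sub $t5, $t5, 1 → $t5=11-1=10
and $t5, $t5, 12 → $t5=10&12=8
add $t5, $t5, 11 → $t5=8+11=19
add $t7, $t7, 1 → $t7=3+1=4
cmp $t7, 9  (cmp 4,9)
blt top: taken
sub $t5, $t5, 1 → $t5=19-1=18
After step 15: $t7 = 4.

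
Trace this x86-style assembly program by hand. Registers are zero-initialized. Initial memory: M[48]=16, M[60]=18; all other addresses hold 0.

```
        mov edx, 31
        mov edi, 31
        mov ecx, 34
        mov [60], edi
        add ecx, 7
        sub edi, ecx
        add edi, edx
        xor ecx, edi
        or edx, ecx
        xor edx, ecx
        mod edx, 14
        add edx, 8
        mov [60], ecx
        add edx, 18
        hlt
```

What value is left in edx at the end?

29

after mov edx, 31: edx=31
after mov edi, 31: edi=31
after mov ecx, 34: ecx=34
mov [60], edi → M[60]=31
after add ecx, 7: ecx=34+7=41
after sub edi, ecx: edi=31-41=-10
after add edi, edx: edi=(-10)+31=21
after xor ecx, edi: ecx=41^21=60
after or edx, ecx: edx=31|60=63
after xor edx, ecx: edx=63^60=3
after mod edx, 14: edx=3%14=3
after add edx, 8: edx=3+8=11
mov [60], ecx → M[60]=60
after add edx, 18: edx=11+18=29
halt.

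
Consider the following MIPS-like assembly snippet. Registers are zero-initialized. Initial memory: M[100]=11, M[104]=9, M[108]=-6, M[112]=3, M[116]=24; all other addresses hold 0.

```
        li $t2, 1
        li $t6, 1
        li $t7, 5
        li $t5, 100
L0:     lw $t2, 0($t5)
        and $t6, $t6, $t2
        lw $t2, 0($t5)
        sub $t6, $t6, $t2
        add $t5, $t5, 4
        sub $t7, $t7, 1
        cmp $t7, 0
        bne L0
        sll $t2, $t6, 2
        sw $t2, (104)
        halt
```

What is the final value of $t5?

120

$t2=1
$t6=1
$t7=5
$t5=100
$t2=M[100]=11
$t6=1&11=1
$t2=M[100]=11
$t6=1-11=-10
$t5=100+4=104
$t7=5-1=4
cmp $t7, 0  (cmp 4,0)
bne L0: taken
$t2=M[104]=9
$t6=(-10)&9=0
$t2=M[104]=9
$t6=0-9=-9
$t5=104+4=108
$t7=4-1=3
cmp $t7, 0  (cmp 3,0)
bne L0: taken
$t2=M[108]=-6
$t6=(-9)&(-6)=-14
$t2=M[108]=-6
$t6=(-14)-(-6)=-8
$t5=108+4=112
$t7=3-1=2
cmp $t7, 0  (cmp 2,0)
bne L0: taken
$t2=M[112]=3
$t6=(-8)&3=0
$t2=M[112]=3
$t6=0-3=-3
$t5=112+4=116
$t7=2-1=1
cmp $t7, 0  (cmp 1,0)
bne L0: taken
$t2=M[116]=24
$t6=(-3)&24=24
$t2=M[116]=24
$t6=24-24=0
$t5=116+4=120
$t7=1-1=0
cmp $t7, 0  (cmp 0,0)
bne L0: not taken
$t2=0<<2=0
sw $t2, (104) → M[104]=0
halt.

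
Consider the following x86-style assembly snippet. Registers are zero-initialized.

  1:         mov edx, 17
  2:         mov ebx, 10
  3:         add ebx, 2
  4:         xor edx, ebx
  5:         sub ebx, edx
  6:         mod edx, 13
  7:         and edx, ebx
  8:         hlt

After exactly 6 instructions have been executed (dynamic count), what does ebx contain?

-17

edx=17
ebx=10
ebx=10+2=12
edx=17^12=29
ebx=12-29=-17
edx=29%13=3
After step 6: ebx = -17.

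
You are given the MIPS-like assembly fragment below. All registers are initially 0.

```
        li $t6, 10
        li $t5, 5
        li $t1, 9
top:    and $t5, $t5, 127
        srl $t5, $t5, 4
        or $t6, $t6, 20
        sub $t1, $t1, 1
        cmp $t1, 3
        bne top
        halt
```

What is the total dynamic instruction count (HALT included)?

after li $t6, 10: $t6=10
after li $t5, 5: $t5=5
after li $t1, 9: $t1=9
after and $t5, $t5, 127: $t5=5&127=5
after srl $t5, $t5, 4: $t5=5>>4=0
after or $t6, $t6, 20: $t6=10|20=30
after sub $t1, $t1, 1: $t1=9-1=8
cmp $t1, 3  (cmp 8,3)
bne top: taken
after and $t5, $t5, 127: $t5=0&127=0
after srl $t5, $t5, 4: $t5=0>>4=0
after or $t6, $t6, 20: $t6=30|20=30
after sub $t1, $t1, 1: $t1=8-1=7
cmp $t1, 3  (cmp 7,3)
bne top: taken
after and $t5, $t5, 127: $t5=0&127=0
after srl $t5, $t5, 4: $t5=0>>4=0
after or $t6, $t6, 20: $t6=30|20=30
after sub $t1, $t1, 1: $t1=7-1=6
cmp $t1, 3  (cmp 6,3)
bne top: taken
after and $t5, $t5, 127: $t5=0&127=0
after srl $t5, $t5, 4: $t5=0>>4=0
after or $t6, $t6, 20: $t6=30|20=30
after sub $t1, $t1, 1: $t1=6-1=5
cmp $t1, 3  (cmp 5,3)
bne top: taken
after and $t5, $t5, 127: $t5=0&127=0
after srl $t5, $t5, 4: $t5=0>>4=0
after or $t6, $t6, 20: $t6=30|20=30
after sub $t1, $t1, 1: $t1=5-1=4
cmp $t1, 3  (cmp 4,3)
bne top: taken
after and $t5, $t5, 127: $t5=0&127=0
after srl $t5, $t5, 4: $t5=0>>4=0
after or $t6, $t6, 20: $t6=30|20=30
after sub $t1, $t1, 1: $t1=4-1=3
cmp $t1, 3  (cmp 3,3)
bne top: not taken
halt.
Total executed instructions: 40.

40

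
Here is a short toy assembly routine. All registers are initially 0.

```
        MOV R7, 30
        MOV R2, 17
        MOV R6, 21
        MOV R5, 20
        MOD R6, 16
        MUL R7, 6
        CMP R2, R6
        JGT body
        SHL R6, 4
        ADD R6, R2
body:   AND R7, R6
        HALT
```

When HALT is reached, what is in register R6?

R7=30
R2=17
R6=21
R5=20
R6=21%16=5
R7=30*6=180
CMP R2, R6  (cmp 17,5)
JGT body: taken
R7=180&5=4
halt.

5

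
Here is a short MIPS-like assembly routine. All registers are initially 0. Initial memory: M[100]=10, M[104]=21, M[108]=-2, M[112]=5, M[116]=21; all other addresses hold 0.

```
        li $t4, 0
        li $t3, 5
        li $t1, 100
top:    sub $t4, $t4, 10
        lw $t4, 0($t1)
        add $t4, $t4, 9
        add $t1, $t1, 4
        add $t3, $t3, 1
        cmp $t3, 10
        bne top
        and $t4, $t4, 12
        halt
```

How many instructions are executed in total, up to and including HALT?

40

$t4=0
$t3=5
$t1=100
$t4=0-10=-10
$t4=M[100]=10
$t4=10+9=19
$t1=100+4=104
$t3=5+1=6
cmp $t3, 10  (cmp 6,10)
bne top: taken
$t4=19-10=9
$t4=M[104]=21
$t4=21+9=30
$t1=104+4=108
$t3=6+1=7
cmp $t3, 10  (cmp 7,10)
bne top: taken
$t4=30-10=20
$t4=M[108]=-2
$t4=(-2)+9=7
$t1=108+4=112
$t3=7+1=8
cmp $t3, 10  (cmp 8,10)
bne top: taken
$t4=7-10=-3
$t4=M[112]=5
$t4=5+9=14
$t1=112+4=116
$t3=8+1=9
cmp $t3, 10  (cmp 9,10)
bne top: taken
$t4=14-10=4
$t4=M[116]=21
$t4=21+9=30
$t1=116+4=120
$t3=9+1=10
cmp $t3, 10  (cmp 10,10)
bne top: not taken
$t4=30&12=12
halt.
Total executed instructions: 40.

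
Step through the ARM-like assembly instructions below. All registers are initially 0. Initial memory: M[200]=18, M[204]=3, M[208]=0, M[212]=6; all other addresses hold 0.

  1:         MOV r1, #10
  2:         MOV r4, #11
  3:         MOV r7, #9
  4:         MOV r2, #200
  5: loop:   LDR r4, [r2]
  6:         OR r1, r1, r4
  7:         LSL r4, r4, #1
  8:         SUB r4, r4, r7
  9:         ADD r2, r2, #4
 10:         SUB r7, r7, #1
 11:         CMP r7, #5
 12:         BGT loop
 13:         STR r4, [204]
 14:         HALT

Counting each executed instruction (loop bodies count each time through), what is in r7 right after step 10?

MOV r1, #10 → r1=10
MOV r4, #11 → r4=11
MOV r7, #9 → r7=9
MOV r2, #200 → r2=200
LDR r4, [r2] → r4=M[200]=18
OR r1, r1, r4 → r1=10|18=26
LSL r4, r4, #1 → r4=18<<1=36
SUB r4, r4, r7 → r4=36-9=27
ADD r2, r2, #4 → r2=200+4=204
SUB r7, r7, #1 → r7=9-1=8
After step 10: r7 = 8.

8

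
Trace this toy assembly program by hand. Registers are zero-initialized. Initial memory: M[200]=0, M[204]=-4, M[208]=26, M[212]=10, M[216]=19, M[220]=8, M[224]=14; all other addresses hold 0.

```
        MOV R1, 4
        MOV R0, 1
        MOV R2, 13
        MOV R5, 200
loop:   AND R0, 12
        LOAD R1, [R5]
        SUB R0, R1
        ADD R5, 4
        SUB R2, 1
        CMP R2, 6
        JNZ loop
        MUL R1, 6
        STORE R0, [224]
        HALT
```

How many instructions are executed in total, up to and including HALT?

R1=4
R0=1
R2=13
R5=200
R0=1&12=0
R1=M[200]=0
R0=0-0=0
R5=200+4=204
R2=13-1=12
CMP R2, 6  (cmp 12,6)
JNZ loop: taken
R0=0&12=0
R1=M[204]=-4
R0=0-(-4)=4
R5=204+4=208
R2=12-1=11
CMP R2, 6  (cmp 11,6)
JNZ loop: taken
R0=4&12=4
R1=M[208]=26
R0=4-26=-22
R5=208+4=212
R2=11-1=10
CMP R2, 6  (cmp 10,6)
JNZ loop: taken
R0=(-22)&12=8
R1=M[212]=10
R0=8-10=-2
R5=212+4=216
R2=10-1=9
CMP R2, 6  (cmp 9,6)
JNZ loop: taken
R0=(-2)&12=12
R1=M[216]=19
R0=12-19=-7
R5=216+4=220
R2=9-1=8
CMP R2, 6  (cmp 8,6)
JNZ loop: taken
R0=(-7)&12=8
R1=M[220]=8
R0=8-8=0
R5=220+4=224
R2=8-1=7
CMP R2, 6  (cmp 7,6)
JNZ loop: taken
R0=0&12=0
R1=M[224]=14
R0=0-14=-14
R5=224+4=228
R2=7-1=6
CMP R2, 6  (cmp 6,6)
JNZ loop: not taken
R1=14*6=84
STORE R0, [224] → M[224]=-14
halt.
Total executed instructions: 56.

56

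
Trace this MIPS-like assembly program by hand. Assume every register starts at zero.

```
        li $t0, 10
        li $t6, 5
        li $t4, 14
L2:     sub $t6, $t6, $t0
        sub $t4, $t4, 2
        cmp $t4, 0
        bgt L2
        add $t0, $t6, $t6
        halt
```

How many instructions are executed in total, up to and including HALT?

33

$t0=10
$t6=5
$t4=14
$t6=5-10=-5
$t4=14-2=12
cmp $t4, 0  (cmp 12,0)
bgt L2: taken
$t6=(-5)-10=-15
$t4=12-2=10
cmp $t4, 0  (cmp 10,0)
bgt L2: taken
$t6=(-15)-10=-25
$t4=10-2=8
cmp $t4, 0  (cmp 8,0)
bgt L2: taken
$t6=(-25)-10=-35
$t4=8-2=6
cmp $t4, 0  (cmp 6,0)
bgt L2: taken
$t6=(-35)-10=-45
$t4=6-2=4
cmp $t4, 0  (cmp 4,0)
bgt L2: taken
$t6=(-45)-10=-55
$t4=4-2=2
cmp $t4, 0  (cmp 2,0)
bgt L2: taken
$t6=(-55)-10=-65
$t4=2-2=0
cmp $t4, 0  (cmp 0,0)
bgt L2: not taken
$t0=(-65)+(-65)=-130
halt.
Total executed instructions: 33.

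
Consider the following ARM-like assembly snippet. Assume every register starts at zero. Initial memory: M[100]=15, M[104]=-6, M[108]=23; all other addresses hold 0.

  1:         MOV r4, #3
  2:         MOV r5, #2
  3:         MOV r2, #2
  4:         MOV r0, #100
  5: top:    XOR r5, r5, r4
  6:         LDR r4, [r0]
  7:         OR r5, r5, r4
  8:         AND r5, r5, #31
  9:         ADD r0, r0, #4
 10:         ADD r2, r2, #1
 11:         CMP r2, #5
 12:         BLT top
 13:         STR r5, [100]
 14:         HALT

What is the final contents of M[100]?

23

r4=3
r5=2
r2=2
r0=100
r5=2^3=1
r4=M[100]=15
r5=1|15=15
r5=15&31=15
r0=100+4=104
r2=2+1=3
CMP r2, #5  (cmp 3,5)
BLT top: taken
r5=15^15=0
r4=M[104]=-6
r5=0|(-6)=-6
r5=(-6)&31=26
r0=104+4=108
r2=3+1=4
CMP r2, #5  (cmp 4,5)
BLT top: taken
r5=26^(-6)=-32
r4=M[108]=23
r5=(-32)|23=-9
r5=(-9)&31=23
r0=108+4=112
r2=4+1=5
CMP r2, #5  (cmp 5,5)
BLT top: not taken
STR r5, [100] → M[100]=23
halt.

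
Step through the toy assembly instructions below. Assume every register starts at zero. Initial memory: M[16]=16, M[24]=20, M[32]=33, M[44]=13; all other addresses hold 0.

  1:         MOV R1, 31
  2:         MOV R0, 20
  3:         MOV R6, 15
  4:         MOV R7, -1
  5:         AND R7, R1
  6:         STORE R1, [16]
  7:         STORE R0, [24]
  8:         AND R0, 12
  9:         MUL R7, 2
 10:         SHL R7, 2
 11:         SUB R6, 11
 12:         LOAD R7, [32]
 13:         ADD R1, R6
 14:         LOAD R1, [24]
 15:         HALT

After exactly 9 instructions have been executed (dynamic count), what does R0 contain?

after MOV R1, 31: R1=31
after MOV R0, 20: R0=20
after MOV R6, 15: R6=15
after MOV R7, -1: R7=-1
after AND R7, R1: R7=(-1)&31=31
STORE R1, [16] → M[16]=31
STORE R0, [24] → M[24]=20
after AND R0, 12: R0=20&12=4
after MUL R7, 2: R7=31*2=62
After step 9: R0 = 4.

4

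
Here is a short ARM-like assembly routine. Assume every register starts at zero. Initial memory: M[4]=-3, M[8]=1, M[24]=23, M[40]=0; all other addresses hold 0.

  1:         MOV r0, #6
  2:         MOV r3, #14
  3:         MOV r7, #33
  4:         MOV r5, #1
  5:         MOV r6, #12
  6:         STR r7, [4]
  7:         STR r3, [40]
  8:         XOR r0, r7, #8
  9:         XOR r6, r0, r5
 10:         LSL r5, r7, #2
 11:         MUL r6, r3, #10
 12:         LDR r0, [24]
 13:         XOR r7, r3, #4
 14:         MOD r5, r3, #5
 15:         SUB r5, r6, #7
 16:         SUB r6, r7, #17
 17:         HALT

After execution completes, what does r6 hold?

MOV r0, #6 → r0=6
MOV r3, #14 → r3=14
MOV r7, #33 → r7=33
MOV r5, #1 → r5=1
MOV r6, #12 → r6=12
STR r7, [4] → M[4]=33
STR r3, [40] → M[40]=14
XOR r0, r7, #8 → r0=33^8=41
XOR r6, r0, r5 → r6=41^1=40
LSL r5, r7, #2 → r5=33<<2=132
MUL r6, r3, #10 → r6=14*10=140
LDR r0, [24] → r0=M[24]=23
XOR r7, r3, #4 → r7=14^4=10
MOD r5, r3, #5 → r5=14%5=4
SUB r5, r6, #7 → r5=140-7=133
SUB r6, r7, #17 → r6=10-17=-7
halt.

-7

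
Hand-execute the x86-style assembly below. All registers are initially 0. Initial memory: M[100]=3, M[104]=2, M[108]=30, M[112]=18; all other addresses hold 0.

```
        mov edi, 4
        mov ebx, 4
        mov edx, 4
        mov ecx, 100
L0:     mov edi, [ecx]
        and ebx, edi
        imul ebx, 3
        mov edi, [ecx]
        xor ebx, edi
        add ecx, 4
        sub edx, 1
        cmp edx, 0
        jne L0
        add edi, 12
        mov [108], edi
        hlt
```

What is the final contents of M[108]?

30

after mov edi, 4: edi=4
after mov ebx, 4: ebx=4
after mov edx, 4: edx=4
after mov ecx, 100: ecx=100
after mov edi, [ecx]: edi=M[100]=3
after and ebx, edi: ebx=4&3=0
after imul ebx, 3: ebx=0*3=0
after mov edi, [ecx]: edi=M[100]=3
after xor ebx, edi: ebx=0^3=3
after add ecx, 4: ecx=100+4=104
after sub edx, 1: edx=4-1=3
cmp edx, 0  (cmp 3,0)
jne L0: taken
after mov edi, [ecx]: edi=M[104]=2
after and ebx, edi: ebx=3&2=2
after imul ebx, 3: ebx=2*3=6
after mov edi, [ecx]: edi=M[104]=2
after xor ebx, edi: ebx=6^2=4
after add ecx, 4: ecx=104+4=108
after sub edx, 1: edx=3-1=2
cmp edx, 0  (cmp 2,0)
jne L0: taken
after mov edi, [ecx]: edi=M[108]=30
after and ebx, edi: ebx=4&30=4
after imul ebx, 3: ebx=4*3=12
after mov edi, [ecx]: edi=M[108]=30
after xor ebx, edi: ebx=12^30=18
after add ecx, 4: ecx=108+4=112
after sub edx, 1: edx=2-1=1
cmp edx, 0  (cmp 1,0)
jne L0: taken
after mov edi, [ecx]: edi=M[112]=18
after and ebx, edi: ebx=18&18=18
after imul ebx, 3: ebx=18*3=54
after mov edi, [ecx]: edi=M[112]=18
after xor ebx, edi: ebx=54^18=36
after add ecx, 4: ecx=112+4=116
after sub edx, 1: edx=1-1=0
cmp edx, 0  (cmp 0,0)
jne L0: not taken
after add edi, 12: edi=18+12=30
mov [108], edi → M[108]=30
halt.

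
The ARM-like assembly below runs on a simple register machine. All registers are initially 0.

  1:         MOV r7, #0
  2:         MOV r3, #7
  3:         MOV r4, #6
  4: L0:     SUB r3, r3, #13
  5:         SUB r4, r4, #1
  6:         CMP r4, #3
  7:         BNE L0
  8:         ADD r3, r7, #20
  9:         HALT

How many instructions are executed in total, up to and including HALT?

17

after MOV r7, #0: r7=0
after MOV r3, #7: r3=7
after MOV r4, #6: r4=6
after SUB r3, r3, #13: r3=7-13=-6
after SUB r4, r4, #1: r4=6-1=5
CMP r4, #3  (cmp 5,3)
BNE L0: taken
after SUB r3, r3, #13: r3=(-6)-13=-19
after SUB r4, r4, #1: r4=5-1=4
CMP r4, #3  (cmp 4,3)
BNE L0: taken
after SUB r3, r3, #13: r3=(-19)-13=-32
after SUB r4, r4, #1: r4=4-1=3
CMP r4, #3  (cmp 3,3)
BNE L0: not taken
after ADD r3, r7, #20: r3=0+20=20
halt.
Total executed instructions: 17.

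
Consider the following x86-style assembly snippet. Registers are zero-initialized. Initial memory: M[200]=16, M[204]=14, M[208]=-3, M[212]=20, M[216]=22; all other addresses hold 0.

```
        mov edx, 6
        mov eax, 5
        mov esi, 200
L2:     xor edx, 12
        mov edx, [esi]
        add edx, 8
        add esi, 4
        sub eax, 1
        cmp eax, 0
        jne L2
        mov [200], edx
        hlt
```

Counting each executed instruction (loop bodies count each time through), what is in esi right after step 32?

edx=6
eax=5
esi=200
edx=6^12=10
edx=M[200]=16
edx=16+8=24
esi=200+4=204
eax=5-1=4
cmp eax, 0  (cmp 4,0)
jne L2: taken
edx=24^12=20
edx=M[204]=14
edx=14+8=22
esi=204+4=208
eax=4-1=3
cmp eax, 0  (cmp 3,0)
jne L2: taken
edx=22^12=26
edx=M[208]=-3
edx=(-3)+8=5
esi=208+4=212
eax=3-1=2
cmp eax, 0  (cmp 2,0)
jne L2: taken
edx=5^12=9
edx=M[212]=20
edx=20+8=28
esi=212+4=216
eax=2-1=1
cmp eax, 0  (cmp 1,0)
jne L2: taken
edx=28^12=16
After step 32: esi = 216.

216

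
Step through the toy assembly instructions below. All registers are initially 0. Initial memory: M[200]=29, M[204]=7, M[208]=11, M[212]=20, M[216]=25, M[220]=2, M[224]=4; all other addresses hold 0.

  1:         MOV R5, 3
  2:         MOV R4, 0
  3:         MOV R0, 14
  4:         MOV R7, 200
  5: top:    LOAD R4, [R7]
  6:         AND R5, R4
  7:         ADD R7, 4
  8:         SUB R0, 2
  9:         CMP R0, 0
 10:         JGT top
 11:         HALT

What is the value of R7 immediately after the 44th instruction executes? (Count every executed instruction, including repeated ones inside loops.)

after MOV R5, 3: R5=3
after MOV R4, 0: R4=0
after MOV R0, 14: R0=14
after MOV R7, 200: R7=200
after LOAD R4, [R7]: R4=M[200]=29
after AND R5, R4: R5=3&29=1
after ADD R7, 4: R7=200+4=204
after SUB R0, 2: R0=14-2=12
CMP R0, 0  (cmp 12,0)
JGT top: taken
after LOAD R4, [R7]: R4=M[204]=7
after AND R5, R4: R5=1&7=1
after ADD R7, 4: R7=204+4=208
after SUB R0, 2: R0=12-2=10
CMP R0, 0  (cmp 10,0)
JGT top: taken
after LOAD R4, [R7]: R4=M[208]=11
after AND R5, R4: R5=1&11=1
after ADD R7, 4: R7=208+4=212
after SUB R0, 2: R0=10-2=8
CMP R0, 0  (cmp 8,0)
JGT top: taken
after LOAD R4, [R7]: R4=M[212]=20
after AND R5, R4: R5=1&20=0
after ADD R7, 4: R7=212+4=216
after SUB R0, 2: R0=8-2=6
CMP R0, 0  (cmp 6,0)
JGT top: taken
after LOAD R4, [R7]: R4=M[216]=25
after AND R5, R4: R5=0&25=0
after ADD R7, 4: R7=216+4=220
after SUB R0, 2: R0=6-2=4
CMP R0, 0  (cmp 4,0)
JGT top: taken
after LOAD R4, [R7]: R4=M[220]=2
after AND R5, R4: R5=0&2=0
after ADD R7, 4: R7=220+4=224
after SUB R0, 2: R0=4-2=2
CMP R0, 0  (cmp 2,0)
JGT top: taken
after LOAD R4, [R7]: R4=M[224]=4
after AND R5, R4: R5=0&4=0
after ADD R7, 4: R7=224+4=228
after SUB R0, 2: R0=2-2=0
After step 44: R7 = 228.

228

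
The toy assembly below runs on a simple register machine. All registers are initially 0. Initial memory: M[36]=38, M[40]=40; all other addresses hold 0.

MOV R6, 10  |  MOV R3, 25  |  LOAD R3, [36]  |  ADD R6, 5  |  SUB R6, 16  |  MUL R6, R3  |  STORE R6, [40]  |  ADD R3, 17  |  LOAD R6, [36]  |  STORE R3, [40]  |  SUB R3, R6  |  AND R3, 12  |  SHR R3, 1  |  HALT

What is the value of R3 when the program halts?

0

after MOV R6, 10: R6=10
after MOV R3, 25: R3=25
after LOAD R3, [36]: R3=M[36]=38
after ADD R6, 5: R6=10+5=15
after SUB R6, 16: R6=15-16=-1
after MUL R6, R3: R6=(-1)*38=-38
STORE R6, [40] → M[40]=-38
after ADD R3, 17: R3=38+17=55
after LOAD R6, [36]: R6=M[36]=38
STORE R3, [40] → M[40]=55
after SUB R3, R6: R3=55-38=17
after AND R3, 12: R3=17&12=0
after SHR R3, 1: R3=0>>1=0
halt.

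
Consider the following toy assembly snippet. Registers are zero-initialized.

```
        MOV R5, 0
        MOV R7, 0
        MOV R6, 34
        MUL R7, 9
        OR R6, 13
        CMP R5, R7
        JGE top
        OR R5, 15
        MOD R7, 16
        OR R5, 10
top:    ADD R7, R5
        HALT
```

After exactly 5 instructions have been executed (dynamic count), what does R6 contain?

after MOV R5, 0: R5=0
after MOV R7, 0: R7=0
after MOV R6, 34: R6=34
after MUL R7, 9: R7=0*9=0
after OR R6, 13: R6=34|13=47
After step 5: R6 = 47.

47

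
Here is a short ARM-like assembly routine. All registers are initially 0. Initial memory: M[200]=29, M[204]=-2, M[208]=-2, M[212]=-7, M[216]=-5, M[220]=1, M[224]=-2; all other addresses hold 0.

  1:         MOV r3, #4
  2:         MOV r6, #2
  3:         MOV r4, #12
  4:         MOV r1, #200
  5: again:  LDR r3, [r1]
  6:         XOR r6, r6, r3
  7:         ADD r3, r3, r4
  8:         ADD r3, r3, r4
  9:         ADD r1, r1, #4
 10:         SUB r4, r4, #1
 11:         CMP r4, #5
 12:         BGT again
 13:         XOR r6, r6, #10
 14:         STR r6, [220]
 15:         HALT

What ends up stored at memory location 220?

after MOV r3, #4: r3=4
after MOV r6, #2: r6=2
after MOV r4, #12: r4=12
after MOV r1, #200: r1=200
after LDR r3, [r1]: r3=M[200]=29
after XOR r6, r6, r3: r6=2^29=31
after ADD r3, r3, r4: r3=29+12=41
after ADD r3, r3, r4: r3=41+12=53
after ADD r1, r1, #4: r1=200+4=204
after SUB r4, r4, #1: r4=12-1=11
CMP r4, #5  (cmp 11,5)
BGT again: taken
after LDR r3, [r1]: r3=M[204]=-2
after XOR r6, r6, r3: r6=31^(-2)=-31
after ADD r3, r3, r4: r3=(-2)+11=9
after ADD r3, r3, r4: r3=9+11=20
after ADD r1, r1, #4: r1=204+4=208
after SUB r4, r4, #1: r4=11-1=10
CMP r4, #5  (cmp 10,5)
BGT again: taken
after LDR r3, [r1]: r3=M[208]=-2
after XOR r6, r6, r3: r6=(-31)^(-2)=31
after ADD r3, r3, r4: r3=(-2)+10=8
after ADD r3, r3, r4: r3=8+10=18
after ADD r1, r1, #4: r1=208+4=212
after SUB r4, r4, #1: r4=10-1=9
CMP r4, #5  (cmp 9,5)
BGT again: taken
after LDR r3, [r1]: r3=M[212]=-7
after XOR r6, r6, r3: r6=31^(-7)=-26
after ADD r3, r3, r4: r3=(-7)+9=2
after ADD r3, r3, r4: r3=2+9=11
after ADD r1, r1, #4: r1=212+4=216
after SUB r4, r4, #1: r4=9-1=8
CMP r4, #5  (cmp 8,5)
BGT again: taken
after LDR r3, [r1]: r3=M[216]=-5
after XOR r6, r6, r3: r6=(-26)^(-5)=29
after ADD r3, r3, r4: r3=(-5)+8=3
after ADD r3, r3, r4: r3=3+8=11
after ADD r1, r1, #4: r1=216+4=220
after SUB r4, r4, #1: r4=8-1=7
CMP r4, #5  (cmp 7,5)
BGT again: taken
after LDR r3, [r1]: r3=M[220]=1
after XOR r6, r6, r3: r6=29^1=28
after ADD r3, r3, r4: r3=1+7=8
after ADD r3, r3, r4: r3=8+7=15
after ADD r1, r1, #4: r1=220+4=224
after SUB r4, r4, #1: r4=7-1=6
CMP r4, #5  (cmp 6,5)
BGT again: taken
after LDR r3, [r1]: r3=M[224]=-2
after XOR r6, r6, r3: r6=28^(-2)=-30
after ADD r3, r3, r4: r3=(-2)+6=4
after ADD r3, r3, r4: r3=4+6=10
after ADD r1, r1, #4: r1=224+4=228
after SUB r4, r4, #1: r4=6-1=5
CMP r4, #5  (cmp 5,5)
BGT again: not taken
after XOR r6, r6, #10: r6=(-30)^10=-24
STR r6, [220] → M[220]=-24
halt.

-24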